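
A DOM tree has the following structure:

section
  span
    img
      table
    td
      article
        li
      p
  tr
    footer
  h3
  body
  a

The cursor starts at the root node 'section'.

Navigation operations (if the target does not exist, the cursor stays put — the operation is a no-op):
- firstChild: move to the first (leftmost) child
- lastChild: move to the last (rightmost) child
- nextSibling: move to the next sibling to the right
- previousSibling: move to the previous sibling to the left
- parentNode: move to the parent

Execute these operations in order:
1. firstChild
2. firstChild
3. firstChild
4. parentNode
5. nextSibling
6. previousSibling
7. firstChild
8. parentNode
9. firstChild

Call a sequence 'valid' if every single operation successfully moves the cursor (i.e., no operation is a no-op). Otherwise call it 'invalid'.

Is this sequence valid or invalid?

Answer: valid

Derivation:
After 1 (firstChild): span
After 2 (firstChild): img
After 3 (firstChild): table
After 4 (parentNode): img
After 5 (nextSibling): td
After 6 (previousSibling): img
After 7 (firstChild): table
After 8 (parentNode): img
After 9 (firstChild): table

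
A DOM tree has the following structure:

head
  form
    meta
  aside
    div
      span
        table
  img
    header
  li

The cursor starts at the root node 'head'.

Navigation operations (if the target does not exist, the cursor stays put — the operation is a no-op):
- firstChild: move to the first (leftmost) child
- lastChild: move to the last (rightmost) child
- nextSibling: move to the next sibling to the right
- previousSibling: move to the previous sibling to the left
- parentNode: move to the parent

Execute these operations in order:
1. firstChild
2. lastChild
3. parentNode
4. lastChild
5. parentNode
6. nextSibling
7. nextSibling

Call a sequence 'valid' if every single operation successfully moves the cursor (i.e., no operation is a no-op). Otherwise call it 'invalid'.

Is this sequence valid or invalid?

After 1 (firstChild): form
After 2 (lastChild): meta
After 3 (parentNode): form
After 4 (lastChild): meta
After 5 (parentNode): form
After 6 (nextSibling): aside
After 7 (nextSibling): img

Answer: valid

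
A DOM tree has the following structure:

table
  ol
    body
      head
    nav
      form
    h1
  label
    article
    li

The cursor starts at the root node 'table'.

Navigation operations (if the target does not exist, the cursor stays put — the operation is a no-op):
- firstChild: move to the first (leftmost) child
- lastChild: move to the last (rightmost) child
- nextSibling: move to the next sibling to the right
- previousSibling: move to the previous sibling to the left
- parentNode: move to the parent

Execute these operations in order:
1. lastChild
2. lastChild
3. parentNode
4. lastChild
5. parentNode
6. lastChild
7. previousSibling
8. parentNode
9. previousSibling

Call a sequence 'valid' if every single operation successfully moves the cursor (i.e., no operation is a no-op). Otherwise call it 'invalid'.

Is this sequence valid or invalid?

After 1 (lastChild): label
After 2 (lastChild): li
After 3 (parentNode): label
After 4 (lastChild): li
After 5 (parentNode): label
After 6 (lastChild): li
After 7 (previousSibling): article
After 8 (parentNode): label
After 9 (previousSibling): ol

Answer: valid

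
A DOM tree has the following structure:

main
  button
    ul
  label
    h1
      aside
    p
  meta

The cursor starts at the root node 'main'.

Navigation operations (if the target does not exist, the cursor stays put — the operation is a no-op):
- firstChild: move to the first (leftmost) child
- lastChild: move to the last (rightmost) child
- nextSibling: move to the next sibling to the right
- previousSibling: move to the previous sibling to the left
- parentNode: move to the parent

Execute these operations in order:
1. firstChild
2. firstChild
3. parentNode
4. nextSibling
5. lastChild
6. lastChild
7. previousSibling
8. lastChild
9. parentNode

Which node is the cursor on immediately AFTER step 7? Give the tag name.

After 1 (firstChild): button
After 2 (firstChild): ul
After 3 (parentNode): button
After 4 (nextSibling): label
After 5 (lastChild): p
After 6 (lastChild): p (no-op, stayed)
After 7 (previousSibling): h1

Answer: h1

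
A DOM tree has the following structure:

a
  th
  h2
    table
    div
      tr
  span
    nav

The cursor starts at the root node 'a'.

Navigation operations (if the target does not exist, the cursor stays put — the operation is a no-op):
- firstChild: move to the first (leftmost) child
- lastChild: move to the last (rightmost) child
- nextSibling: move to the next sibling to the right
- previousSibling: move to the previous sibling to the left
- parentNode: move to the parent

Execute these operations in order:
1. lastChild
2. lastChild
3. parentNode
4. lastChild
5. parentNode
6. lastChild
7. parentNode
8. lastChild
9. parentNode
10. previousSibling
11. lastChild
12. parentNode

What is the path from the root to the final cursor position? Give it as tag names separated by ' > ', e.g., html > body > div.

Answer: a > h2

Derivation:
After 1 (lastChild): span
After 2 (lastChild): nav
After 3 (parentNode): span
After 4 (lastChild): nav
After 5 (parentNode): span
After 6 (lastChild): nav
After 7 (parentNode): span
After 8 (lastChild): nav
After 9 (parentNode): span
After 10 (previousSibling): h2
After 11 (lastChild): div
After 12 (parentNode): h2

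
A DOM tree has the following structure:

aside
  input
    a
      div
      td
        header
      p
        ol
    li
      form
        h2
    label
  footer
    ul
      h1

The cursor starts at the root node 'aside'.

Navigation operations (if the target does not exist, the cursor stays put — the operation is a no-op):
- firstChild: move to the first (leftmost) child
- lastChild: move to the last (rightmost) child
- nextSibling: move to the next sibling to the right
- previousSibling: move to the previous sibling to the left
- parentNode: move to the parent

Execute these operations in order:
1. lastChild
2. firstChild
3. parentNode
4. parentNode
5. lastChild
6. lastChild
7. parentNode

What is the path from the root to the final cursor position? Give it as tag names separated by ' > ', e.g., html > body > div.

Answer: aside > footer

Derivation:
After 1 (lastChild): footer
After 2 (firstChild): ul
After 3 (parentNode): footer
After 4 (parentNode): aside
After 5 (lastChild): footer
After 6 (lastChild): ul
After 7 (parentNode): footer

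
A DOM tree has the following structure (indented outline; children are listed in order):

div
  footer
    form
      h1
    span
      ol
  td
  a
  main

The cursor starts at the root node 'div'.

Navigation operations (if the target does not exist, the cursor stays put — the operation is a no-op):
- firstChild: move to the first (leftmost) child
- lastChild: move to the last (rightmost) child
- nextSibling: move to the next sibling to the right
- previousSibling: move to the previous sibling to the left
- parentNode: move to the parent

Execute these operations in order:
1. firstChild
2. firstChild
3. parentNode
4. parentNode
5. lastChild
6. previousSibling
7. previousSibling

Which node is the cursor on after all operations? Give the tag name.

Answer: td

Derivation:
After 1 (firstChild): footer
After 2 (firstChild): form
After 3 (parentNode): footer
After 4 (parentNode): div
After 5 (lastChild): main
After 6 (previousSibling): a
After 7 (previousSibling): td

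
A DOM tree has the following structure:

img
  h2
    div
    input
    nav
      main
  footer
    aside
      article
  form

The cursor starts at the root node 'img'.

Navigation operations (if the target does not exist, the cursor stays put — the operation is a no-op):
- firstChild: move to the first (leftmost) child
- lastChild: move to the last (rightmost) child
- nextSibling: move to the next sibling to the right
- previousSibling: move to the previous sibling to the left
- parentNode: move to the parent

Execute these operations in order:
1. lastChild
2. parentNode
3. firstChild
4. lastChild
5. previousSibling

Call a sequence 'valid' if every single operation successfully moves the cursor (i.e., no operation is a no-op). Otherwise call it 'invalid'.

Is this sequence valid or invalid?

After 1 (lastChild): form
After 2 (parentNode): img
After 3 (firstChild): h2
After 4 (lastChild): nav
After 5 (previousSibling): input

Answer: valid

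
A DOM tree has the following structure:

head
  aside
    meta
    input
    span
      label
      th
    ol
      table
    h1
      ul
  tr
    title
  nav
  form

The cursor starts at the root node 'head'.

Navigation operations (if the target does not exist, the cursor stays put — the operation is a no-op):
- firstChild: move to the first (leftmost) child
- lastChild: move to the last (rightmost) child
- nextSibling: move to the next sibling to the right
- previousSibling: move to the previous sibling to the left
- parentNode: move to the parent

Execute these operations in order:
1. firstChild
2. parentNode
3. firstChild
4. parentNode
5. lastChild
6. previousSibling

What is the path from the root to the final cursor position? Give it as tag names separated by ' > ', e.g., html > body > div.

After 1 (firstChild): aside
After 2 (parentNode): head
After 3 (firstChild): aside
After 4 (parentNode): head
After 5 (lastChild): form
After 6 (previousSibling): nav

Answer: head > nav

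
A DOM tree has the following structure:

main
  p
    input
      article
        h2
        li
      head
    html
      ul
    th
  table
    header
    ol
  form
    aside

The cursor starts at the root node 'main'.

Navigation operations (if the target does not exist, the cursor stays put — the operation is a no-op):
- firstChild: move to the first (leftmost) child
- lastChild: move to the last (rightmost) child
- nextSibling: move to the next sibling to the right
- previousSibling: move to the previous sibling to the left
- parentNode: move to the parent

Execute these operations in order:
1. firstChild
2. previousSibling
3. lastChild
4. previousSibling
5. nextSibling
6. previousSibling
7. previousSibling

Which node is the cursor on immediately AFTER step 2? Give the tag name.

Answer: p

Derivation:
After 1 (firstChild): p
After 2 (previousSibling): p (no-op, stayed)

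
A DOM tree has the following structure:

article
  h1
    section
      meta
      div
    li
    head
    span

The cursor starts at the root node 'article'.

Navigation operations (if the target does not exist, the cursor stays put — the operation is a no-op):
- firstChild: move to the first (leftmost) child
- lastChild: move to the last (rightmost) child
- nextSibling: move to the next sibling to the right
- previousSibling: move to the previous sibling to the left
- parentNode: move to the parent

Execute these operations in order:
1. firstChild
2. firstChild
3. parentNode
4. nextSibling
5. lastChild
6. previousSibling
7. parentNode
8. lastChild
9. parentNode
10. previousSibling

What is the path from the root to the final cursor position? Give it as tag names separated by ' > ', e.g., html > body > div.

Answer: article > h1

Derivation:
After 1 (firstChild): h1
After 2 (firstChild): section
After 3 (parentNode): h1
After 4 (nextSibling): h1 (no-op, stayed)
After 5 (lastChild): span
After 6 (previousSibling): head
After 7 (parentNode): h1
After 8 (lastChild): span
After 9 (parentNode): h1
After 10 (previousSibling): h1 (no-op, stayed)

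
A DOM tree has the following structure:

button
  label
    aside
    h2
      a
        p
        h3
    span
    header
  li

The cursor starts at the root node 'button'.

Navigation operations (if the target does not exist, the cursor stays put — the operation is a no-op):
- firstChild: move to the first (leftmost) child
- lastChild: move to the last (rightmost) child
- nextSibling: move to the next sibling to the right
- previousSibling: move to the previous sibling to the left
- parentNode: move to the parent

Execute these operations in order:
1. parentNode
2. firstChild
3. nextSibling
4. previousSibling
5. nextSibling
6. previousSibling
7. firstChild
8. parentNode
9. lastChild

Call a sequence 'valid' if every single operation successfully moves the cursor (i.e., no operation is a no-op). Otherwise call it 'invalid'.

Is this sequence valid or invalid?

After 1 (parentNode): button (no-op, stayed)
After 2 (firstChild): label
After 3 (nextSibling): li
After 4 (previousSibling): label
After 5 (nextSibling): li
After 6 (previousSibling): label
After 7 (firstChild): aside
After 8 (parentNode): label
After 9 (lastChild): header

Answer: invalid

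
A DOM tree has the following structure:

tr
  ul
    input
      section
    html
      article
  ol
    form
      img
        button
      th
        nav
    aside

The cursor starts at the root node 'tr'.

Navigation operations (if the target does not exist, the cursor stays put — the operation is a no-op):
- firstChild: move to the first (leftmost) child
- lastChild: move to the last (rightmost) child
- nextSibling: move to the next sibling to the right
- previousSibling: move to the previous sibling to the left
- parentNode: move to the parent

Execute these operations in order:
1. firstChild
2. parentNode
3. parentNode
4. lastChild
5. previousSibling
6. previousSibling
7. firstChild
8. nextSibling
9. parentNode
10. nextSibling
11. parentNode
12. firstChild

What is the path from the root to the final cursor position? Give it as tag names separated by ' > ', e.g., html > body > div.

Answer: tr > ul

Derivation:
After 1 (firstChild): ul
After 2 (parentNode): tr
After 3 (parentNode): tr (no-op, stayed)
After 4 (lastChild): ol
After 5 (previousSibling): ul
After 6 (previousSibling): ul (no-op, stayed)
After 7 (firstChild): input
After 8 (nextSibling): html
After 9 (parentNode): ul
After 10 (nextSibling): ol
After 11 (parentNode): tr
After 12 (firstChild): ul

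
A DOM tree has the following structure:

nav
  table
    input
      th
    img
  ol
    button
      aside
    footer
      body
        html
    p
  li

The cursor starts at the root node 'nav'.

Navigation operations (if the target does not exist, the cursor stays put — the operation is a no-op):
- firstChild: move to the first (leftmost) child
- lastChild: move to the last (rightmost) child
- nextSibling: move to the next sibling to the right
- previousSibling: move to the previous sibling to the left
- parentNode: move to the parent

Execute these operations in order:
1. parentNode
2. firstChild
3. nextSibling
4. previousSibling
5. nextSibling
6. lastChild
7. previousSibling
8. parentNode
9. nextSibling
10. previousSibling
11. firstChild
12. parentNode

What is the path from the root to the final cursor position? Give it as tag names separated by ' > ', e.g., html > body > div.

Answer: nav > ol

Derivation:
After 1 (parentNode): nav (no-op, stayed)
After 2 (firstChild): table
After 3 (nextSibling): ol
After 4 (previousSibling): table
After 5 (nextSibling): ol
After 6 (lastChild): p
After 7 (previousSibling): footer
After 8 (parentNode): ol
After 9 (nextSibling): li
After 10 (previousSibling): ol
After 11 (firstChild): button
After 12 (parentNode): ol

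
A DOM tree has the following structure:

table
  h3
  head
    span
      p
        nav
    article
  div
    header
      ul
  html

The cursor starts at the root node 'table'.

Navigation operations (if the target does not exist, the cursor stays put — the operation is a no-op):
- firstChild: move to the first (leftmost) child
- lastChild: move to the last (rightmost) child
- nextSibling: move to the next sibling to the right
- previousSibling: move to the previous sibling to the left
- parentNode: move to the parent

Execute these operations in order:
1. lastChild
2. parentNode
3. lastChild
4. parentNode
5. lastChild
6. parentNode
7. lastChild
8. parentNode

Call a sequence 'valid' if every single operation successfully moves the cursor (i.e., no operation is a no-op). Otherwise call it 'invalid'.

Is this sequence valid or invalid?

Answer: valid

Derivation:
After 1 (lastChild): html
After 2 (parentNode): table
After 3 (lastChild): html
After 4 (parentNode): table
After 5 (lastChild): html
After 6 (parentNode): table
After 7 (lastChild): html
After 8 (parentNode): table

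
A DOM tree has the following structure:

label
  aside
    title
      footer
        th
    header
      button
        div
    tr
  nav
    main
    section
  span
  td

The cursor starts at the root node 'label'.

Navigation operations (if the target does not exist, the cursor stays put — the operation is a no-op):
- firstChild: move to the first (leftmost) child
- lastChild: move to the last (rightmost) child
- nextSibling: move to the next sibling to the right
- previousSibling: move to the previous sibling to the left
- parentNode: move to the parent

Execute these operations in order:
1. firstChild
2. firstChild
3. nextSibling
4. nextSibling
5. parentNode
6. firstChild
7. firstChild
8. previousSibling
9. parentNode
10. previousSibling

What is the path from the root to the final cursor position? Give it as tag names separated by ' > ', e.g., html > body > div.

Answer: label > aside > title

Derivation:
After 1 (firstChild): aside
After 2 (firstChild): title
After 3 (nextSibling): header
After 4 (nextSibling): tr
After 5 (parentNode): aside
After 6 (firstChild): title
After 7 (firstChild): footer
After 8 (previousSibling): footer (no-op, stayed)
After 9 (parentNode): title
After 10 (previousSibling): title (no-op, stayed)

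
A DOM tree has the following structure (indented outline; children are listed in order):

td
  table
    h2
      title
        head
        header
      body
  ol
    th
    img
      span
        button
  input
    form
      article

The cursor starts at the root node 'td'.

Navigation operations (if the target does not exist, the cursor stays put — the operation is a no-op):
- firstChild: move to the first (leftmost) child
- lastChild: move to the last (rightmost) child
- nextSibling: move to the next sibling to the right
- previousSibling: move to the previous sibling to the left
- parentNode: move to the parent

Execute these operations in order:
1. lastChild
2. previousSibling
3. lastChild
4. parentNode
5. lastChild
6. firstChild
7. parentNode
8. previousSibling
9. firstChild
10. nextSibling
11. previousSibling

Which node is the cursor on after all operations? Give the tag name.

Answer: th

Derivation:
After 1 (lastChild): input
After 2 (previousSibling): ol
After 3 (lastChild): img
After 4 (parentNode): ol
After 5 (lastChild): img
After 6 (firstChild): span
After 7 (parentNode): img
After 8 (previousSibling): th
After 9 (firstChild): th (no-op, stayed)
After 10 (nextSibling): img
After 11 (previousSibling): th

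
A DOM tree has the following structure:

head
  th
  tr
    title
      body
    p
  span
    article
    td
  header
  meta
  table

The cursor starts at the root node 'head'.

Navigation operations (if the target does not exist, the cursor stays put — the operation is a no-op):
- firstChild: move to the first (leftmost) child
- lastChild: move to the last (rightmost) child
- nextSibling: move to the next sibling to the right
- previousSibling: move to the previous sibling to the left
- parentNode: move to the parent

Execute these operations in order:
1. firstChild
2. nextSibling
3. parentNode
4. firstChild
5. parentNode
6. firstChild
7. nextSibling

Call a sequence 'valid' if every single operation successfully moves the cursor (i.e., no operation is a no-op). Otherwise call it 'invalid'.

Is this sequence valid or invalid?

Answer: valid

Derivation:
After 1 (firstChild): th
After 2 (nextSibling): tr
After 3 (parentNode): head
After 4 (firstChild): th
After 5 (parentNode): head
After 6 (firstChild): th
After 7 (nextSibling): tr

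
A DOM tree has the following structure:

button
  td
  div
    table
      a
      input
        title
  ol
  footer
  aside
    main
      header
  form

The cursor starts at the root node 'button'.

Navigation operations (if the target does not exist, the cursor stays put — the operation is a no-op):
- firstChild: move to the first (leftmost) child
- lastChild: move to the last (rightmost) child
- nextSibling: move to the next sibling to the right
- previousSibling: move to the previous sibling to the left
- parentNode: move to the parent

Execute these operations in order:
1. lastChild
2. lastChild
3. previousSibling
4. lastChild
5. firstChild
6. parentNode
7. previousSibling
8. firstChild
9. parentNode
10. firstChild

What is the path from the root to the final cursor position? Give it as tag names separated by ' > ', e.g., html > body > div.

After 1 (lastChild): form
After 2 (lastChild): form (no-op, stayed)
After 3 (previousSibling): aside
After 4 (lastChild): main
After 5 (firstChild): header
After 6 (parentNode): main
After 7 (previousSibling): main (no-op, stayed)
After 8 (firstChild): header
After 9 (parentNode): main
After 10 (firstChild): header

Answer: button > aside > main > header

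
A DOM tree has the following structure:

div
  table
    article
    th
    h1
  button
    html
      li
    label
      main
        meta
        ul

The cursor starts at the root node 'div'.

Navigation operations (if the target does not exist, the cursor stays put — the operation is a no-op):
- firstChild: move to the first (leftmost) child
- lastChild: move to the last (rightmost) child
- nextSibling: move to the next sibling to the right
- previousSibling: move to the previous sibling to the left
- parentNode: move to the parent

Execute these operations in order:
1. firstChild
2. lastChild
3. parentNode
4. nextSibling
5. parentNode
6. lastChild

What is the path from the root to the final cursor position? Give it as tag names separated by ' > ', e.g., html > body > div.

After 1 (firstChild): table
After 2 (lastChild): h1
After 3 (parentNode): table
After 4 (nextSibling): button
After 5 (parentNode): div
After 6 (lastChild): button

Answer: div > button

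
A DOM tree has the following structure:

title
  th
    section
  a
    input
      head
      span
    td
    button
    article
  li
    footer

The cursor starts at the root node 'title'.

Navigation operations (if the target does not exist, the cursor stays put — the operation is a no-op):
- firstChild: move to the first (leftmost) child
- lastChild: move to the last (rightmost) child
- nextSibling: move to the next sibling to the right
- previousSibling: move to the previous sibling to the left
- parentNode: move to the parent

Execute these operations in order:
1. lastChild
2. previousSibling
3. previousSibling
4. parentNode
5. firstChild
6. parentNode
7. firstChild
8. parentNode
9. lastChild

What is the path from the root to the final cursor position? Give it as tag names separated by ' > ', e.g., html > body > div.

Answer: title > li

Derivation:
After 1 (lastChild): li
After 2 (previousSibling): a
After 3 (previousSibling): th
After 4 (parentNode): title
After 5 (firstChild): th
After 6 (parentNode): title
After 7 (firstChild): th
After 8 (parentNode): title
After 9 (lastChild): li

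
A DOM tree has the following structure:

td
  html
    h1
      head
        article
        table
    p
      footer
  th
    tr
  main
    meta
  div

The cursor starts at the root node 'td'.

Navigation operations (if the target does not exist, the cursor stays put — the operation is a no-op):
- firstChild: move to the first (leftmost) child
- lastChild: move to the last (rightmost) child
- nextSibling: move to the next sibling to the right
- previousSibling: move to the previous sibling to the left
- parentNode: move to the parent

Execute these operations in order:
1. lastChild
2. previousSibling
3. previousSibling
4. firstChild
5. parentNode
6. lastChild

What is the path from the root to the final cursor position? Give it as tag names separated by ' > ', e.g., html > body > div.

After 1 (lastChild): div
After 2 (previousSibling): main
After 3 (previousSibling): th
After 4 (firstChild): tr
After 5 (parentNode): th
After 6 (lastChild): tr

Answer: td > th > tr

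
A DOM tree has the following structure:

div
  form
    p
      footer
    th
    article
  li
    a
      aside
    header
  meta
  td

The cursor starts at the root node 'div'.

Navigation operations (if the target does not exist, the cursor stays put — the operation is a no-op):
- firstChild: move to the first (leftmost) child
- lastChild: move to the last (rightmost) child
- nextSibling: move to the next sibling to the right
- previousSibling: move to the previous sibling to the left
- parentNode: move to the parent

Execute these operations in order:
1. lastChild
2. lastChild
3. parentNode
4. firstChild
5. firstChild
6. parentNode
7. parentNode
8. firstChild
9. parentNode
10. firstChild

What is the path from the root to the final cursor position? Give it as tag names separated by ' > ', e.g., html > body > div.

Answer: div > form

Derivation:
After 1 (lastChild): td
After 2 (lastChild): td (no-op, stayed)
After 3 (parentNode): div
After 4 (firstChild): form
After 5 (firstChild): p
After 6 (parentNode): form
After 7 (parentNode): div
After 8 (firstChild): form
After 9 (parentNode): div
After 10 (firstChild): form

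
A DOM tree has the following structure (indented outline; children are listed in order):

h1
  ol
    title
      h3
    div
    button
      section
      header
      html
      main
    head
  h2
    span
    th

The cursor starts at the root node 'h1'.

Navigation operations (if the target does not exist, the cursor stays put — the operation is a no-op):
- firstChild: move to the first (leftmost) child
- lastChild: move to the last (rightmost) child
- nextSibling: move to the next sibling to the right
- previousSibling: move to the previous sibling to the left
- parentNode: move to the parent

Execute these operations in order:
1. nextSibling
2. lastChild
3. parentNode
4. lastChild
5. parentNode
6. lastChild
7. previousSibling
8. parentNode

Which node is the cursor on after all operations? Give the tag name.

Answer: h1

Derivation:
After 1 (nextSibling): h1 (no-op, stayed)
After 2 (lastChild): h2
After 3 (parentNode): h1
After 4 (lastChild): h2
After 5 (parentNode): h1
After 6 (lastChild): h2
After 7 (previousSibling): ol
After 8 (parentNode): h1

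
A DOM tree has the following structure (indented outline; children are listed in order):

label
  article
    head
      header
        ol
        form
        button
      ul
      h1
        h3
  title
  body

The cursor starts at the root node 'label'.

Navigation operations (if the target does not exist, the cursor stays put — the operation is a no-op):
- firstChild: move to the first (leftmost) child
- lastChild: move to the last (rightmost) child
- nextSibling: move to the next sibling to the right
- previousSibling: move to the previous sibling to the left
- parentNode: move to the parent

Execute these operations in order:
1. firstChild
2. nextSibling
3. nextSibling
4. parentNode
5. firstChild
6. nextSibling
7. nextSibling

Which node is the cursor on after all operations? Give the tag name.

After 1 (firstChild): article
After 2 (nextSibling): title
After 3 (nextSibling): body
After 4 (parentNode): label
After 5 (firstChild): article
After 6 (nextSibling): title
After 7 (nextSibling): body

Answer: body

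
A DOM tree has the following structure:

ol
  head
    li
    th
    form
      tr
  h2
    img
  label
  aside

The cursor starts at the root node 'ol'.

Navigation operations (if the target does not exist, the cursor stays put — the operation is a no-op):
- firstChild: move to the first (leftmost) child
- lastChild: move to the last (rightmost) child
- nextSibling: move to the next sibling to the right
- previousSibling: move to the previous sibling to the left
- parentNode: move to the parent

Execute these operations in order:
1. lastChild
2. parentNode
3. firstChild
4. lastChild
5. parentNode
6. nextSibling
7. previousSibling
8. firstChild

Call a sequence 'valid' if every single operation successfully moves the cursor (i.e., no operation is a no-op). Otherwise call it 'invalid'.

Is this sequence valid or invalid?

After 1 (lastChild): aside
After 2 (parentNode): ol
After 3 (firstChild): head
After 4 (lastChild): form
After 5 (parentNode): head
After 6 (nextSibling): h2
After 7 (previousSibling): head
After 8 (firstChild): li

Answer: valid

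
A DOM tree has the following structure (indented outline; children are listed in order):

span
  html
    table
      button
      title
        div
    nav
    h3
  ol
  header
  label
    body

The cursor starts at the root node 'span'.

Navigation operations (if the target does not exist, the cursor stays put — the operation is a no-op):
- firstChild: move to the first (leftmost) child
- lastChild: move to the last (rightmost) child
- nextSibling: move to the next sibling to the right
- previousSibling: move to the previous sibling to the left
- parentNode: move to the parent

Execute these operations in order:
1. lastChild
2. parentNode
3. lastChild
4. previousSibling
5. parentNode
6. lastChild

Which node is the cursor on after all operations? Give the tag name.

After 1 (lastChild): label
After 2 (parentNode): span
After 3 (lastChild): label
After 4 (previousSibling): header
After 5 (parentNode): span
After 6 (lastChild): label

Answer: label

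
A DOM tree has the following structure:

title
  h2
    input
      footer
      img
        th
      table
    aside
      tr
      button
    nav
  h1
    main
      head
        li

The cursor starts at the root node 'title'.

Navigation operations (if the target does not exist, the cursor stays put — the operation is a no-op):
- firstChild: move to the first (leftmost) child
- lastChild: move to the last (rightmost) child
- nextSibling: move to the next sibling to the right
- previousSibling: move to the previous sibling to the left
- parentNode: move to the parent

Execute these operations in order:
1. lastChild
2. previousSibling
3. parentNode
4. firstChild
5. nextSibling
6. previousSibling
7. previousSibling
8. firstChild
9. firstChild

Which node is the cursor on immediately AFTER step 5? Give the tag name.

After 1 (lastChild): h1
After 2 (previousSibling): h2
After 3 (parentNode): title
After 4 (firstChild): h2
After 5 (nextSibling): h1

Answer: h1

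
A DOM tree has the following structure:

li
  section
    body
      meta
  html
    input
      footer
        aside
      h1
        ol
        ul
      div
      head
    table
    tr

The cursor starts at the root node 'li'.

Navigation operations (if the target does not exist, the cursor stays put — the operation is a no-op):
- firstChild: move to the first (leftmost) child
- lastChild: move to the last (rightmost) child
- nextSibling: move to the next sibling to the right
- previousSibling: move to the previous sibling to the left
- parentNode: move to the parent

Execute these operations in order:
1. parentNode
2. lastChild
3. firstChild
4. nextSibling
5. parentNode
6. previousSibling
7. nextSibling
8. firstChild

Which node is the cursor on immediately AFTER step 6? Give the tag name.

After 1 (parentNode): li (no-op, stayed)
After 2 (lastChild): html
After 3 (firstChild): input
After 4 (nextSibling): table
After 5 (parentNode): html
After 6 (previousSibling): section

Answer: section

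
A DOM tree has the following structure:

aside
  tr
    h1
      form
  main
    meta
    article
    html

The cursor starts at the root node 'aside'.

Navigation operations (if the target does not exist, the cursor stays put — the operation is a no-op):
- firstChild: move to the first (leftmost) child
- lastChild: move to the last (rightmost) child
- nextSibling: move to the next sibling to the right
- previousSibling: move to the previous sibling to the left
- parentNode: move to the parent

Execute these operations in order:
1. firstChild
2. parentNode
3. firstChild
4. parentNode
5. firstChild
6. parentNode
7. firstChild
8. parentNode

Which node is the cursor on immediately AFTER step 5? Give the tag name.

After 1 (firstChild): tr
After 2 (parentNode): aside
After 3 (firstChild): tr
After 4 (parentNode): aside
After 5 (firstChild): tr

Answer: tr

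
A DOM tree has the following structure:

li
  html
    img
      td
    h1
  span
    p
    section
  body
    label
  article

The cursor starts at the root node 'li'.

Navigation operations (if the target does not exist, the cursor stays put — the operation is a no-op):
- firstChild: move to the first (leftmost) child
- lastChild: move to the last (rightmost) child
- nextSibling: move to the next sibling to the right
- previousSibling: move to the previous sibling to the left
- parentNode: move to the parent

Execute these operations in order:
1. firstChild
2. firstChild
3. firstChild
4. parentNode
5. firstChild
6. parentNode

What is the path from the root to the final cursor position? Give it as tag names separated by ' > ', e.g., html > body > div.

Answer: li > html > img

Derivation:
After 1 (firstChild): html
After 2 (firstChild): img
After 3 (firstChild): td
After 4 (parentNode): img
After 5 (firstChild): td
After 6 (parentNode): img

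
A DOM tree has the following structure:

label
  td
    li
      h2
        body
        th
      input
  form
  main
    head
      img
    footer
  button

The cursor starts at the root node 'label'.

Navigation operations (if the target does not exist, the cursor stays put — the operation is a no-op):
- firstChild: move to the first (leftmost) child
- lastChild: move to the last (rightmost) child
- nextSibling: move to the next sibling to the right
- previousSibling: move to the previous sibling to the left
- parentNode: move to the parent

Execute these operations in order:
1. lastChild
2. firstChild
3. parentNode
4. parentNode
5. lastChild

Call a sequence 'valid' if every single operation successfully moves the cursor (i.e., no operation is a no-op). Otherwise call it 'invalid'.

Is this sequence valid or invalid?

Answer: invalid

Derivation:
After 1 (lastChild): button
After 2 (firstChild): button (no-op, stayed)
After 3 (parentNode): label
After 4 (parentNode): label (no-op, stayed)
After 5 (lastChild): button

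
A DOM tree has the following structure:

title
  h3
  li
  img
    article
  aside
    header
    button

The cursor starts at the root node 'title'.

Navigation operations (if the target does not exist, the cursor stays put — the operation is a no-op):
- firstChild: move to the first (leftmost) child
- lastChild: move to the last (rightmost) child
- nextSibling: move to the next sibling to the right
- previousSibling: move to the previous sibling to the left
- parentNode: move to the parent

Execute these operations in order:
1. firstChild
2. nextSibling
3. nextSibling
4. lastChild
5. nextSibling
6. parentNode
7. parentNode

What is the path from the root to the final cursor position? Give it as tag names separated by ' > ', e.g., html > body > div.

After 1 (firstChild): h3
After 2 (nextSibling): li
After 3 (nextSibling): img
After 4 (lastChild): article
After 5 (nextSibling): article (no-op, stayed)
After 6 (parentNode): img
After 7 (parentNode): title

Answer: title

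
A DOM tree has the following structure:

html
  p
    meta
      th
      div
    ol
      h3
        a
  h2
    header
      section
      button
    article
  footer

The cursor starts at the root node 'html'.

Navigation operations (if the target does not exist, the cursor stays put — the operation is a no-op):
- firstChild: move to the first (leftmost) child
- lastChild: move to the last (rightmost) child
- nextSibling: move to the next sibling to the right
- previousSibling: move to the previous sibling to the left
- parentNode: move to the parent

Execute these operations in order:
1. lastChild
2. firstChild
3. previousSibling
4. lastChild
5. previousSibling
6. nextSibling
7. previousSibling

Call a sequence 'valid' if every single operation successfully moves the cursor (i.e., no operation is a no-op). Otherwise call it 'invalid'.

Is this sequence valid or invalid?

After 1 (lastChild): footer
After 2 (firstChild): footer (no-op, stayed)
After 3 (previousSibling): h2
After 4 (lastChild): article
After 5 (previousSibling): header
After 6 (nextSibling): article
After 7 (previousSibling): header

Answer: invalid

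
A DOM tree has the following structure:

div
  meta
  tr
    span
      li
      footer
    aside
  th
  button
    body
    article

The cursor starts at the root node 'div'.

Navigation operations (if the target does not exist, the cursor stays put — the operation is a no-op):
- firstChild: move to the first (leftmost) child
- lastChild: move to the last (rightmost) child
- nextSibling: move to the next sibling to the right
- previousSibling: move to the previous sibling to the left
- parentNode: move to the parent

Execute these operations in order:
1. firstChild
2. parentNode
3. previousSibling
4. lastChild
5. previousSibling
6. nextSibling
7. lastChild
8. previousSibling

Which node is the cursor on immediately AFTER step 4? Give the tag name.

After 1 (firstChild): meta
After 2 (parentNode): div
After 3 (previousSibling): div (no-op, stayed)
After 4 (lastChild): button

Answer: button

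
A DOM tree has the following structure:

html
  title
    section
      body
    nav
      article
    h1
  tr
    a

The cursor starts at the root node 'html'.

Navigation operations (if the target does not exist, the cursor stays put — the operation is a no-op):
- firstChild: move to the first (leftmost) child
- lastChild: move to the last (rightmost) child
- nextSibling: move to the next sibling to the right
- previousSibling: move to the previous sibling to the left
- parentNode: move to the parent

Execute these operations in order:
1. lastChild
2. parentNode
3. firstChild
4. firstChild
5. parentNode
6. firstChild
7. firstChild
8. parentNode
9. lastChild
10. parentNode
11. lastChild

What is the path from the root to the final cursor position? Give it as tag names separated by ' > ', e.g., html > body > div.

Answer: html > title > section > body

Derivation:
After 1 (lastChild): tr
After 2 (parentNode): html
After 3 (firstChild): title
After 4 (firstChild): section
After 5 (parentNode): title
After 6 (firstChild): section
After 7 (firstChild): body
After 8 (parentNode): section
After 9 (lastChild): body
After 10 (parentNode): section
After 11 (lastChild): body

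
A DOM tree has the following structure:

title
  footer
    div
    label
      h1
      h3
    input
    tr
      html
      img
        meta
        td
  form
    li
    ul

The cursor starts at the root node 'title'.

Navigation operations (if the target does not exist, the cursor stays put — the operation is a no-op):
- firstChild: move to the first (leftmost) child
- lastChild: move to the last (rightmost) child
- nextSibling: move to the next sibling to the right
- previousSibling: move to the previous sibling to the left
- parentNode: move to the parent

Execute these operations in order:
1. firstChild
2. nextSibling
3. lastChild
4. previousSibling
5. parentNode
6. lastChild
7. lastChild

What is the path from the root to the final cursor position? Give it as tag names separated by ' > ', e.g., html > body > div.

After 1 (firstChild): footer
After 2 (nextSibling): form
After 3 (lastChild): ul
After 4 (previousSibling): li
After 5 (parentNode): form
After 6 (lastChild): ul
After 7 (lastChild): ul (no-op, stayed)

Answer: title > form > ul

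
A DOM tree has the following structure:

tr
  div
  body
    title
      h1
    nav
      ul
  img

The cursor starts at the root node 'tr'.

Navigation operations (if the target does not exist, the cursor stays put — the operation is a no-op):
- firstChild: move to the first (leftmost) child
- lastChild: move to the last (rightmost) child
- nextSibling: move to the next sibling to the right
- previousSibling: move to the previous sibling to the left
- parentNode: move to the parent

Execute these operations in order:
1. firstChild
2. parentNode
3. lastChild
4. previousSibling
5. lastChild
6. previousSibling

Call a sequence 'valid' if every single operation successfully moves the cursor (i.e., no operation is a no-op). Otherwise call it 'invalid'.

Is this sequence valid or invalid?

Answer: valid

Derivation:
After 1 (firstChild): div
After 2 (parentNode): tr
After 3 (lastChild): img
After 4 (previousSibling): body
After 5 (lastChild): nav
After 6 (previousSibling): title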